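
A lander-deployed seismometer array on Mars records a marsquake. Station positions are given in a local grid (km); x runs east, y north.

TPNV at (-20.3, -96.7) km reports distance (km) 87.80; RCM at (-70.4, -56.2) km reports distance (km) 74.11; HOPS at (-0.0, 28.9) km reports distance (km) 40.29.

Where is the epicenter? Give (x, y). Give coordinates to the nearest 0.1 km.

Circle about each station: (x + 20.3)² + (y + 96.7)² = 87.80²; (x + 70.4)² + (y + 56.2)² = 74.11²; x² + (y − 28.9)² = 40.29².
Subtracting the TPNV equation from the RCM and HOPS equations removes the quadratic terms:
-100.2 x + 81.0 y = 568.17
40.6 x + 251.2 y = -2842.21
Solving the 2×2 system: x ≈ -13.1, y ≈ -9.2 km.
Check against TPNV (with the unrounded x, y): √((x + 20.3)²+(y + 96.7)²) = 87.80 ≈ 87.80 km. ✓

-13.1 km east, -9.2 km north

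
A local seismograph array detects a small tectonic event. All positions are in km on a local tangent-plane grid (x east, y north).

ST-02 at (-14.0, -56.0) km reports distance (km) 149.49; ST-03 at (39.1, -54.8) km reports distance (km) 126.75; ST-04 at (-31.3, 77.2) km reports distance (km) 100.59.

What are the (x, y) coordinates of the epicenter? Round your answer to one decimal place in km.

x ≈ 68.9 km, y ≈ 68.4 km

Circle about each station: (x + 14.0)² + (y + 56.0)² = 149.49²; (x − 39.1)² + (y + 54.8)² = 126.75²; (x + 31.3)² + (y − 77.2)² = 100.59².
Subtracting pairs of circle equations eliminates x²+y² and gives linear equations (the radical axes):
106.2 x + 2.4 y = 7481.55
-34.6 x + 266.4 y = 15836.44
Solving the 2×2 system: x ≈ 68.9, y ≈ 68.4 km.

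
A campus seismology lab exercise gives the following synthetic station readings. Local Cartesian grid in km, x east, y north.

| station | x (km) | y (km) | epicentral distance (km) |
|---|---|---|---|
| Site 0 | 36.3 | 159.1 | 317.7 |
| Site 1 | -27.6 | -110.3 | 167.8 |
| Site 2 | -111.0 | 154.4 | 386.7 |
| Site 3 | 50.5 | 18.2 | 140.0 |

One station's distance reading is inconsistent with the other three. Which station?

Solve using three stations at a time. Using Site 0, Site 1, Site 2 (subtract circle equations pairwise → linear system) gives (x, y) ≈ (137.2, -142.2).
Distances from that point to each station vs reported:
  Site 0: calculated 317.7 vs reported 317.7 → residual 0.0 km
  Site 1: calculated 167.8 vs reported 167.8 → residual 0.0 km
  Site 2: calculated 386.7 vs reported 386.7 → residual 0.0 km
  Site 3: calculated 182.3 vs reported 140.0 → residual 42.3 km
Site 0, Site 1, Site 2 are mutually consistent (residuals ≈ 0); Site 3 is off by 42.3 km.

Site 3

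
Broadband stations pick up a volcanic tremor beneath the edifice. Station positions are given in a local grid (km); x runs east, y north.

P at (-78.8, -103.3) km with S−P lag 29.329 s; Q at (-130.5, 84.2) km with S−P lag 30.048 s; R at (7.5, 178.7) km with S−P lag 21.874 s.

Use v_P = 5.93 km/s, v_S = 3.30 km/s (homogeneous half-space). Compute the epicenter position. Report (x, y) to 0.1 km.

(88.1, 37.3)

Distance from S−P lag: d = Δt · v_P v_S / (v_P − v_S) = Δt · (5.93·3.30)/(5.93−3.30) ≈ 7.4407·Δt.
So d_P = 218.23, d_Q = 223.58, d_R = 162.76 km.
Circle about each station: (x + 78.8)² + (y + 103.3)² = 218.23²; (x + 130.5)² + (y − 84.2)² = 223.58²; (x − 7.5)² + (y − 178.7)² = 162.76².
Subtracting the P equation from the Q and R equations removes the quadratic terms:
-103.4 x + 375.0 y = 4875.88
172.6 x + 564.0 y = 36243.13
Solving the 2×2 system: x ≈ 88.1, y ≈ 37.3 km.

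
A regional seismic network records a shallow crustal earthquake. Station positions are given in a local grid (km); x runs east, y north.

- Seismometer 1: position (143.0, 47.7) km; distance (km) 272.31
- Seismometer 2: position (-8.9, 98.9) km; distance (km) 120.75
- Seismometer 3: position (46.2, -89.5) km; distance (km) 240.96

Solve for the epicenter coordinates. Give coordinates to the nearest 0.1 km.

-127.7 km east, 77.3 km north

Circle about each station: (x − 143.0)² + (y − 47.7)² = 272.31²; (x + 8.9)² + (y − 98.9)² = 120.75²; (x − 46.2)² + (y + 89.5)² = 240.96².
Subtracting the Seismometer 1 equation from the Seismometer 2 and Seismometer 3 equations removes the quadratic terms:
-303.8 x + 102.4 y = 46708.30
-193.6 x − 274.4 y = 3511.41
Solving the 2×2 system: x ≈ -127.7, y ≈ 77.3 km.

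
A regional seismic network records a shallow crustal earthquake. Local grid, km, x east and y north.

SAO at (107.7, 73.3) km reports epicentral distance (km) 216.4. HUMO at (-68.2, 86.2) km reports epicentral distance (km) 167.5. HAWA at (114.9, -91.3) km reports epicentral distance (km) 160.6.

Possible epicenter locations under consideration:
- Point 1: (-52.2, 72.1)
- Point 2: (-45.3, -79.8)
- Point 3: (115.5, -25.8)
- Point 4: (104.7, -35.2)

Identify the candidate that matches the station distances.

For each candidate, compare |candidate − station| to the reported distance:
Point 1: residuals SAO 56.5, HUMO 146.2, HAWA 73.1 → max 146.2 km
Point 2: residuals SAO 0.0, HUMO 0.1, HAWA 0.0 → max 0.1 km
Point 3: residuals SAO 117.0, HUMO 47.7, HAWA 95.1 → max 117.0 km
Point 4: residuals SAO 107.9, HUMO 43.8, HAWA 103.6 → max 107.9 km
Only Point 2 has all residuals ≈ 0.

Point 2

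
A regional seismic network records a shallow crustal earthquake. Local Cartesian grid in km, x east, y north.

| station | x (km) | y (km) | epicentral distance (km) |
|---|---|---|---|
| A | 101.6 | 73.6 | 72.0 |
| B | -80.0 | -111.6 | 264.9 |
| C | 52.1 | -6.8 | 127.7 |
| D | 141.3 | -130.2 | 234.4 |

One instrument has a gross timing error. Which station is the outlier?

Solve using three stations at a time. Using A, B, C (subtract circle equations pairwise → linear system) gives (x, y) ≈ (47.0, 120.9).
Distances from that point to each station vs reported:
  A: calculated 72.3 vs reported 72.0 → residual 0.3 km
  B: calculated 265.0 vs reported 264.9 → residual 0.1 km
  C: calculated 127.8 vs reported 127.7 → residual 0.1 km
  D: calculated 268.3 vs reported 234.4 → residual 33.9 km
A, B, C are mutually consistent (residuals ≈ 0); D is off by 33.9 km.

D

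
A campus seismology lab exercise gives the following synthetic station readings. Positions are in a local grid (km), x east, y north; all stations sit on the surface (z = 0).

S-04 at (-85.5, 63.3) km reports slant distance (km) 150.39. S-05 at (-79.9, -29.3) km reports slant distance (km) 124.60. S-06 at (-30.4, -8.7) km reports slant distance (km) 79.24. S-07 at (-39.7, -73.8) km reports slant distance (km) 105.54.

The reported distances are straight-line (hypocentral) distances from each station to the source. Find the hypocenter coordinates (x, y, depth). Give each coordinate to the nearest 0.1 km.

Each station gives a sphere (x−x_i)² + (y−y_i)² + z² = d_i² (stations at z=0).
Subtracting the S-04 sphere from S-05 and S-06: z² cancels, leaving linear equations in x and y:
11.2 x − 185.2 y = 3017.35
110.2 x − 144.0 y = 6020.88
Solving: x ≈ 36.208, y ≈ -14.103 km (keep extra digits for the depth step; rounded: 36.2, -14.1).
Then from the S-04 sphere: z² = 150.39² − (x + 85.5)² − (y − 63.3)² with x = 36.208, y = -14.103, so z ≈ 42.580 ≈ 42.6 km.
Check against S-07 (with the unrounded solution): distance 105.54 ≈ 105.54 km. ✓

(36.2, -14.1, 42.6)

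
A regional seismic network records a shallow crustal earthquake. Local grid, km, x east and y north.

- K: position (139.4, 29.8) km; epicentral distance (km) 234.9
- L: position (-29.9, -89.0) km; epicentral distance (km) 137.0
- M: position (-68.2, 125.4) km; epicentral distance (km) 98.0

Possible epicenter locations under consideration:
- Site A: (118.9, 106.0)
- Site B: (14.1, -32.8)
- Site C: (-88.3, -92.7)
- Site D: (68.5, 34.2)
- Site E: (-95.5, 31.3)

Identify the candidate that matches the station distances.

Site E

For each candidate, compare |candidate − station| to the reported distance:
Site A: residuals K 156.0, L 108.3, M 90.1 → max 156.0 km
Site B: residuals K 94.8, L 65.6, M 80.3 → max 94.8 km
Site C: residuals K 23.7, L 78.5, M 121.0 → max 121.0 km
Site D: residuals K 163.9, L 20.7, M 66.3 → max 163.9 km
Site E: residuals K 0.0, L 0.0, M 0.0 → max 0.0 km
Only Site E has all residuals ≈ 0.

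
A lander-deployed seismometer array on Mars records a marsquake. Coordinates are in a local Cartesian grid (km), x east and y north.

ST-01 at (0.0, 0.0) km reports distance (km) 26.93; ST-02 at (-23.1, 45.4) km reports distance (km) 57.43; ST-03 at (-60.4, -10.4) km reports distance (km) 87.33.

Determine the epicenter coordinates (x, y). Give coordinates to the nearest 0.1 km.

Circle about each station: x² + y² = 26.93²; (x + 23.1)² + (y − 45.4)² = 57.43²; (x + 60.4)² + (y + 10.4)² = 87.33².
Subtracting the ST-01 equation from the ST-02 and ST-03 equations removes the quadratic terms:
-46.2 x + 90.8 y = 21.79
-120.8 x − 20.8 y = -3144.98
Solving the 2×2 system: x ≈ 23.9, y ≈ 12.4 km.
Check against ST-01 (with the unrounded x, y): √(x²+y²) = 26.92 ≈ 26.93 km. ✓

x ≈ 23.9 km, y ≈ 12.4 km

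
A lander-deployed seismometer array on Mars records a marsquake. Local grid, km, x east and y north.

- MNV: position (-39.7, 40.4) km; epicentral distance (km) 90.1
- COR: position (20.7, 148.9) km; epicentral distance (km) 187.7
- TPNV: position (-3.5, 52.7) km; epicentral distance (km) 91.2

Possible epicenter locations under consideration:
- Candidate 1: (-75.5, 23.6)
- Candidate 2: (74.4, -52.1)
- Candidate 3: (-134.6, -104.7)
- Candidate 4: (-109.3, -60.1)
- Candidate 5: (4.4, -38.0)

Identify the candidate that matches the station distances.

For each candidate, compare |candidate − station| to the reported distance:
Candidate 1: residuals MNV 50.6, COR 29.7, TPNV 13.5 → max 50.6 km
Candidate 2: residuals MNV 56.8, COR 20.3, TPNV 39.4 → max 56.8 km
Candidate 3: residuals MNV 83.3, COR 109.7, TPNV 113.6 → max 113.6 km
Candidate 4: residuals MNV 32.1, COR 58.4, TPNV 63.5 → max 63.5 km
Candidate 5: residuals MNV 0.1, COR 0.1, TPNV 0.2 → max 0.2 km
Only Candidate 5 has all residuals ≈ 0.

Candidate 5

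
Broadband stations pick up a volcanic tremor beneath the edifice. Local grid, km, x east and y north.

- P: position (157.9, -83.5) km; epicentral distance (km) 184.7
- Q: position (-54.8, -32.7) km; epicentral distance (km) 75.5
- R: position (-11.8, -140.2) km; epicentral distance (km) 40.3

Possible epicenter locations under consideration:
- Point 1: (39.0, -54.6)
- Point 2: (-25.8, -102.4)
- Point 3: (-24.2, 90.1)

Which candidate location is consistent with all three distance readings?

For each candidate, compare |candidate − station| to the reported distance:
Point 1: residuals P 62.3, Q 20.8, R 59.2 → max 62.3 km
Point 2: residuals P 0.0, Q 0.0, R 0.0 → max 0.0 km
Point 3: residuals P 66.9, Q 51.1, R 190.3 → max 190.3 km
Only Point 2 has all residuals ≈ 0.

Point 2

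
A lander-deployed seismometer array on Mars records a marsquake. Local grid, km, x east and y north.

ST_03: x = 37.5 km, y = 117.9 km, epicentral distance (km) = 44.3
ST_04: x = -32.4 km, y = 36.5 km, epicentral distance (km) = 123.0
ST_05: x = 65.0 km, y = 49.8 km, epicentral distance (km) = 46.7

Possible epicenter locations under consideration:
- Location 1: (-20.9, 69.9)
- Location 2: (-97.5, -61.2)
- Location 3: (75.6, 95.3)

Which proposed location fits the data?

For each candidate, compare |candidate − station| to the reported distance:
Location 1: residuals ST_03 31.3, ST_04 87.7, ST_05 41.5 → max 87.7 km
Location 2: residuals ST_03 180.0, ST_04 5.6, ST_05 150.1 → max 180.0 km
Location 3: residuals ST_03 0.0, ST_04 0.0, ST_05 0.0 → max 0.0 km
Only Location 3 has all residuals ≈ 0.

Location 3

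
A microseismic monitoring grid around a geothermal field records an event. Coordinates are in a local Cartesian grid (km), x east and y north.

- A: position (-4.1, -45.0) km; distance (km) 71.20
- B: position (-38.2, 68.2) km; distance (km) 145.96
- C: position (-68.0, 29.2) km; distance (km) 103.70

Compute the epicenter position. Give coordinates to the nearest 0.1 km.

x ≈ -68.9 km, y ≈ -74.5 km

Circle about each station: (x + 4.1)² + (y + 45.0)² = 71.20²; (x + 38.2)² + (y − 68.2)² = 145.96²; (x + 68.0)² + (y − 29.2)² = 103.70².
Subtracting the A equation from the B and C equations removes the quadratic terms:
-68.2 x + 226.4 y = -12166.21
-127.8 x + 148.4 y = -2249.42
Solving the 2×2 system: x ≈ -68.9, y ≈ -74.5 km.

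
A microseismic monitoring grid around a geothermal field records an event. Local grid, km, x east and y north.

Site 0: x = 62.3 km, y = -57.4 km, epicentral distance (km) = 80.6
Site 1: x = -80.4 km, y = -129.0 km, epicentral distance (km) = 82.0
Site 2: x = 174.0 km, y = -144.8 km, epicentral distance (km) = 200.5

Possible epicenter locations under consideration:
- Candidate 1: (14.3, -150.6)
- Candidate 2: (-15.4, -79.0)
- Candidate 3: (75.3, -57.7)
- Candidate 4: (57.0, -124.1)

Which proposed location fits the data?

Candidate 2

For each candidate, compare |candidate − station| to the reported distance:
Candidate 1: residuals Site 0 24.2, Site 1 15.1, Site 2 40.7 → max 40.7 km
Candidate 2: residuals Site 0 0.0, Site 1 0.0, Site 2 0.0 → max 0.0 km
Candidate 3: residuals Site 0 67.6, Site 1 89.2, Site 2 68.9 → max 89.2 km
Candidate 4: residuals Site 0 13.7, Site 1 55.5, Site 2 81.7 → max 81.7 km
Only Candidate 2 has all residuals ≈ 0.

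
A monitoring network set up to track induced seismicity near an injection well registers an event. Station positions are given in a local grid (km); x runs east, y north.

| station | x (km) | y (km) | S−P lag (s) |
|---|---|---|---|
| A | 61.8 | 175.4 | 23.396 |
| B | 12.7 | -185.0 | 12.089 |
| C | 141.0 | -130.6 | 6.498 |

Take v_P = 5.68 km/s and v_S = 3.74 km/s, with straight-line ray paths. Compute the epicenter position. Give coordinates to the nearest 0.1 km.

Distance from S−P lag: d = Δt · v_P v_S / (v_P − v_S) = Δt · (5.68·3.74)/(5.68−3.74) ≈ 10.9501·Δt.
So d_A = 256.19, d_B = 132.38, d_C = 71.15 km.
Circle about each station: (x − 61.8)² + (y − 175.4)² = 256.19²; (x − 12.7)² + (y + 185.0)² = 132.38²; (x − 141.0)² + (y + 130.6)² = 71.15².
Subtracting pairs of circle equations eliminates x²+y² and gives linear equations (the radical axes):
-98.2 x − 720.8 y = 47910.74
158.4 x − 612.0 y = 62923.95
Solving the 2×2 system: x ≈ 92.0, y ≈ -79.0 km.

x ≈ 92.0 km, y ≈ -79.0 km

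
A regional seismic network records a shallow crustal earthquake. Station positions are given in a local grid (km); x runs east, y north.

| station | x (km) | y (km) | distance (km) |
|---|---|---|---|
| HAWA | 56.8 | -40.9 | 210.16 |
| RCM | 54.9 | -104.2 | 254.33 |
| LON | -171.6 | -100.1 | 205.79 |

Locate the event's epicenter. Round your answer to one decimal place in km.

Circle about each station: (x − 56.8)² + (y + 40.9)² = 210.16²; (x − 54.9)² + (y + 104.2)² = 254.33²; (x + 171.6)² + (y + 100.1)² = 205.79².
Subtracting pairs of circle equations eliminates x²+y² and gives linear equations (the radical axes):
-3.8 x − 126.6 y = -11543.92
-456.8 x − 118.4 y = 36385.22
Solving the 2×2 system: x ≈ -104.1, y ≈ 94.3 km.

(-104.1, 94.3)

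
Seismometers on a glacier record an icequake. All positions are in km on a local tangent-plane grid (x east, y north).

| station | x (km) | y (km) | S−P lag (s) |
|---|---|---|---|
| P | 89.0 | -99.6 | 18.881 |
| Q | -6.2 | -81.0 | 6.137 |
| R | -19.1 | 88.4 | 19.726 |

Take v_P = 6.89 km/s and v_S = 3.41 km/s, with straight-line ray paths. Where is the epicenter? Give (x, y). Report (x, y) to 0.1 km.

-26.0 km east, -44.6 km north

Distance from S−P lag: d = Δt · v_P v_S / (v_P − v_S) = Δt · (6.89·3.41)/(6.89−3.41) ≈ 6.7514·Δt.
So d_P = 127.47, d_Q = 41.43, d_R = 133.18 km.
Circle about each station: (x − 89.0)² + (y + 99.6)² = 127.47²; (x + 6.2)² + (y + 81.0)² = 41.43²; (x + 19.1)² + (y − 88.4)² = 133.18².
Subtracting the P equation from the Q and R equations removes the quadratic terms:
-190.4 x + 37.2 y = 3290.44
-216.2 x + 376.0 y = -11150.10
Solving the 2×2 system: x ≈ -26.0, y ≈ -44.6 km.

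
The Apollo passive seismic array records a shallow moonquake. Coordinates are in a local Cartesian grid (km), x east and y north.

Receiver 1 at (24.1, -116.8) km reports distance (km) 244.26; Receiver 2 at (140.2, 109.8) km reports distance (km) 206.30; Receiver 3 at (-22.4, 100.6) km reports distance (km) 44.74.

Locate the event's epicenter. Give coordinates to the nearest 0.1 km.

Circle about each station: (x − 24.1)² + (y + 116.8)² = 244.26²; (x − 140.2)² + (y − 109.8)² = 206.30²; (x + 22.4)² + (y − 100.6)² = 44.74².
Subtracting pairs of circle equations eliminates x²+y² and gives linear equations (the radical axes):
232.2 x + 453.2 y = 34592.29
-93.0 x + 434.8 y = 54060.35
Solving the 2×2 system: x ≈ -66.1, y ≈ 110.2 km.

-66.1 km east, 110.2 km north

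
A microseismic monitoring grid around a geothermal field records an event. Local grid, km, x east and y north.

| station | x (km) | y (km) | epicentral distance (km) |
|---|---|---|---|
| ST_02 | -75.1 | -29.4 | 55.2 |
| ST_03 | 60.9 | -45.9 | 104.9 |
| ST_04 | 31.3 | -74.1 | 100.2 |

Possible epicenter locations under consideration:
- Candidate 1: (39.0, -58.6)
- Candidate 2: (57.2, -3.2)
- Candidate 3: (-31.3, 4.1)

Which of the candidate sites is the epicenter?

For each candidate, compare |candidate − station| to the reported distance:
Candidate 1: residuals ST_02 62.6, ST_03 79.6, ST_04 82.9 → max 82.9 km
Candidate 2: residuals ST_02 79.7, ST_03 62.0, ST_04 24.7 → max 79.7 km
Candidate 3: residuals ST_02 0.1, ST_03 0.0, ST_04 0.0 → max 0.1 km
Only Candidate 3 has all residuals ≈ 0.

Candidate 3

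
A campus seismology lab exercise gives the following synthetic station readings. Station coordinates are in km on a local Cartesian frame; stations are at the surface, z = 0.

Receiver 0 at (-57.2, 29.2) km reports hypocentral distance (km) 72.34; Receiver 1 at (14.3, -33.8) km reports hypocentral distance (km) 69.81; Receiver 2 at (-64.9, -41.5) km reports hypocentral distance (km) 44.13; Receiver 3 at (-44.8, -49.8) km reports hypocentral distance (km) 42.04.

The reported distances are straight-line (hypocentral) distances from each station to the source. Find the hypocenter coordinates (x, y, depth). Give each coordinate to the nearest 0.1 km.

Each station gives a sphere (x−x_i)² + (y−y_i)² + z² = d_i² (stations at z=0).
Subtracting the Receiver 0 sphere from Receiver 1 and Receiver 2: z² cancels, leaving linear equations in x and y:
143.0 x − 126.0 y = -2417.91
-15.4 x − 141.4 y = 5095.40
Solving: x ≈ -44.399, y ≈ -31.200 km (keep extra digits for the depth step; rounded: -44.4, -31.2).
Then from the Receiver 0 sphere: z² = 72.34² − (x + 57.2)² − (y − 29.2)² with x = -44.399, y = -31.200, so z ≈ 37.697 ≈ 37.7 km.
Check against Receiver 3 (with the unrounded solution): distance 42.04 ≈ 42.04 km. ✓

x ≈ -44.4 km, y ≈ -31.2 km, depth ≈ 37.7 km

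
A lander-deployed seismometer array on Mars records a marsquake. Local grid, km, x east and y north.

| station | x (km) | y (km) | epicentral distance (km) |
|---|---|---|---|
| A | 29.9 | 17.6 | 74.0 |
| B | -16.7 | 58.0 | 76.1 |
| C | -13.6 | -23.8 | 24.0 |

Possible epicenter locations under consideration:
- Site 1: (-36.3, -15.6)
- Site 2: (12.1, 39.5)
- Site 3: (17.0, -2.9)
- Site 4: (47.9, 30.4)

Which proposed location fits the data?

Site 1

For each candidate, compare |candidate − station| to the reported distance:
Site 1: residuals A 0.1, B 0.1, C 0.1 → max 0.1 km
Site 2: residuals A 45.8, B 41.9, C 44.3 → max 45.8 km
Site 3: residuals A 49.8, B 6.5, C 13.1 → max 49.8 km
Site 4: residuals A 51.9, B 5.9, C 58.0 → max 58.0 km
Only Site 1 has all residuals ≈ 0.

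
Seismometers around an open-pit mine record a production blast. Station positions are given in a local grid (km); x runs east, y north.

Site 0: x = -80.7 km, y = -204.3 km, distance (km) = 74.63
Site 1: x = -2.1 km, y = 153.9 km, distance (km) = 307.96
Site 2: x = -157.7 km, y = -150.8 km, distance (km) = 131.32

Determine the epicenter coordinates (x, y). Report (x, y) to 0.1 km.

-26.4 km east, -153.1 km north

Circle about each station: (x + 80.7)² + (y + 204.3)² = 74.63²; (x + 2.1)² + (y − 153.9)² = 307.96²; (x + 157.7)² + (y + 150.8)² = 131.32².
Subtracting pairs of circle equations eliminates x²+y² and gives linear equations (the radical axes):
157.2 x + 716.4 y = -113831.08
-154.0 x + 107.0 y = -12316.36
Solving the 2×2 system: x ≈ -26.4, y ≈ -153.1 km.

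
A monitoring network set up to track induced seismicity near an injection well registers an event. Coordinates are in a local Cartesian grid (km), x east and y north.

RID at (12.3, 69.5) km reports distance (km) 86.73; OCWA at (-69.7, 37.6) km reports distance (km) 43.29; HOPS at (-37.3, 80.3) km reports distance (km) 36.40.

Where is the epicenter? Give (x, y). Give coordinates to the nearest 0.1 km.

Circle about each station: (x − 12.3)² + (y − 69.5)² = 86.73²; (x + 69.7)² + (y − 37.6)² = 43.29²; (x + 37.3)² + (y − 80.3)² = 36.40².
Subtracting the RID equation from the OCWA and HOPS equations removes the quadratic terms:
-164.0 x − 63.8 y = 6938.38
-99.2 x + 21.6 y = 9054.97
Solving the 2×2 system: x ≈ -73.7, y ≈ 80.7 km.
Check against RID (with the unrounded x, y): √((x − 12.3)²+(y − 69.5)²) = 86.73 ≈ 86.73 km. ✓

-73.7 km east, 80.7 km north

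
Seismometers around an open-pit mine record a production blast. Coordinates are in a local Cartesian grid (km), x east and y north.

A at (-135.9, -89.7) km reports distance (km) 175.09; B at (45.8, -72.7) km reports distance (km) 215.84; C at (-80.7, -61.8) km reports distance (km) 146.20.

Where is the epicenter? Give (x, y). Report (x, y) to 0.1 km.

x ≈ -104.2 km, y ≈ 82.5 km

Circle about each station: (x + 135.9)² + (y + 89.7)² = 175.09²; (x − 45.8)² + (y + 72.7)² = 215.84²; (x + 80.7)² + (y + 61.8)² = 146.20².
Subtracting the A equation from the B and C equations removes the quadratic terms:
363.4 x + 34.0 y = -35062.37
110.4 x + 55.8 y = -6901.10
Solving the 2×2 system: x ≈ -104.2, y ≈ 82.5 km.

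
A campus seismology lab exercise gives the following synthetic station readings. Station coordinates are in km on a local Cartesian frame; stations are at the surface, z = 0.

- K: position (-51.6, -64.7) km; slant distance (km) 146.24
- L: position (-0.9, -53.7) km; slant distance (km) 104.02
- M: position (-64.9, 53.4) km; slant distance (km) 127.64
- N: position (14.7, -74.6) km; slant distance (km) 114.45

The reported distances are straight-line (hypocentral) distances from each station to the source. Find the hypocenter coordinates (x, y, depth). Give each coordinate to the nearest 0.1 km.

(58.8, 29.1, 20.0)

Each station gives a sphere (x−x_i)² + (y−y_i)² + z² = d_i² (stations at z=0).
Subtracting the K sphere from L and M: z² cancels, leaving linear equations in x and y:
101.4 x + 22.0 y = 6601.83
-26.6 x + 236.2 y = 5309.09
Solving: x ≈ 58.794, y ≈ 29.098 km (keep extra digits for the depth step; rounded: 58.8, 29.1).
Then from the K sphere: z² = 146.24² − (x + 51.6)² − (y + 64.7)² with x = 58.794, y = 29.098, so z ≈ 20.031 ≈ 20.0 km.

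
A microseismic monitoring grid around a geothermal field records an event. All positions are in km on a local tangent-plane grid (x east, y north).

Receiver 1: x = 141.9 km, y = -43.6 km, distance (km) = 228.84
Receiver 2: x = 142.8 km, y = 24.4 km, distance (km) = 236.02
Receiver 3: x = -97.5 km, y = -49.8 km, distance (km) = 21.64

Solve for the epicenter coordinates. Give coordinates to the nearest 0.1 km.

Circle about each station: (x − 141.9)² + (y + 43.6)² = 228.84²; (x − 142.8)² + (y − 24.4)² = 236.02²; (x + 97.5)² + (y + 49.8)² = 21.64².
Subtracting the Receiver 1 equation from the Receiver 2 and Receiver 3 equations removes the quadratic terms:
1.8 x + 136.0 y = -4387.06
-478.8 x − 12.4 y = 41849.18
Solving the 2×2 system: x ≈ -86.6, y ≈ -31.1 km.

-86.6 km east, -31.1 km north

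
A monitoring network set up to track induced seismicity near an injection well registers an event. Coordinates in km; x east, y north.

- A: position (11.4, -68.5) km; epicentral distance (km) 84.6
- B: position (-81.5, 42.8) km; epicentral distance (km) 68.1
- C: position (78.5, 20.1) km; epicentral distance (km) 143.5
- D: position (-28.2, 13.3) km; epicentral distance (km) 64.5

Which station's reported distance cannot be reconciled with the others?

Solve using three stations at a time. Using A, B, C (subtract circle equations pairwise → linear system) gives (x, y) ≈ (-58.9, -21.4).
Distances from that point to each station vs reported:
  A: calculated 84.6 vs reported 84.6 → residual 0.0 km
  B: calculated 68.1 vs reported 68.1 → residual 0.0 km
  C: calculated 143.5 vs reported 143.5 → residual 0.0 km
  D: calculated 46.3 vs reported 64.5 → residual 18.2 km
A, B, C are mutually consistent (residuals ≈ 0); D is off by 18.2 km.

D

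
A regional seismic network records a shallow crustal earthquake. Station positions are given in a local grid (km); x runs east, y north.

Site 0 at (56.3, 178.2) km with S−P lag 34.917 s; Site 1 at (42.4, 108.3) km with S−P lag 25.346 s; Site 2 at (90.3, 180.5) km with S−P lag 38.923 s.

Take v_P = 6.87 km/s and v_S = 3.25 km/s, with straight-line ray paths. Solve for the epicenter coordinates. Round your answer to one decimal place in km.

Distance from S−P lag: d = Δt · v_P v_S / (v_P − v_S) = Δt · (6.87·3.25)/(6.87−3.25) ≈ 6.1678·Δt.
So d_Site 0 = 215.36, d_Site 1 = 156.33, d_Site 2 = 240.07 km.
Circle about each station: (x − 56.3)² + (y − 178.2)² = 215.36²; (x − 42.4)² + (y − 108.3)² = 156.33²; (x − 90.3)² + (y − 180.5)² = 240.07².
Subtracting pairs of circle equations eliminates x²+y² and gives linear equations (the radical axes):
-27.8 x − 139.8 y = 542.58
68.0 x + 4.6 y = -5444.27
Solving the 2×2 system: x ≈ -80.9, y ≈ 12.2 km.

x ≈ -80.9 km, y ≈ 12.2 km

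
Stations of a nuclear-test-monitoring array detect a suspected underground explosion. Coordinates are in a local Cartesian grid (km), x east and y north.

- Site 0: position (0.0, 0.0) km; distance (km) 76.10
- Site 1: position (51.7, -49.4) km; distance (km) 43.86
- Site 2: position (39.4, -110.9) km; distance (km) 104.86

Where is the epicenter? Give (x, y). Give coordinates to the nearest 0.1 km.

Circle about each station: x² + y² = 76.10²; (x − 51.7)² + (y + 49.4)² = 43.86²; (x − 39.4)² + (y + 110.9)² = 104.86².
Subtracting the Site 0 equation from the Site 1 and Site 2 equations removes the quadratic terms:
103.4 x − 98.8 y = 8980.76
78.8 x − 221.8 y = 8646.76
Solving the 2×2 system: x ≈ 75.1, y ≈ -12.3 km.
Check against Site 0 (with the unrounded x, y): √(x²+y²) = 76.10 ≈ 76.10 km. ✓

(75.1, -12.3)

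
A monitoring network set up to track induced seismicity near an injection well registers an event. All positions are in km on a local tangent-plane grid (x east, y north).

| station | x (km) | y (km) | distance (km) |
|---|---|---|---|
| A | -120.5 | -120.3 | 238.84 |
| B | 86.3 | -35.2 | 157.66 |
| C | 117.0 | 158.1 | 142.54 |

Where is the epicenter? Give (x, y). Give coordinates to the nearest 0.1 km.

(-8.6, 90.7)

Circle about each station: (x + 120.5)² + (y + 120.3)² = 238.84²; (x − 86.3)² + (y + 35.2)² = 157.66²; (x − 117.0)² + (y − 158.1)² = 142.54².
Subtracting the A equation from the B and C equations removes the quadratic terms:
413.6 x + 170.2 y = 11882.26
475.0 x + 556.8 y = 46419.16
Solving the 2×2 system: x ≈ -8.6, y ≈ 90.7 km.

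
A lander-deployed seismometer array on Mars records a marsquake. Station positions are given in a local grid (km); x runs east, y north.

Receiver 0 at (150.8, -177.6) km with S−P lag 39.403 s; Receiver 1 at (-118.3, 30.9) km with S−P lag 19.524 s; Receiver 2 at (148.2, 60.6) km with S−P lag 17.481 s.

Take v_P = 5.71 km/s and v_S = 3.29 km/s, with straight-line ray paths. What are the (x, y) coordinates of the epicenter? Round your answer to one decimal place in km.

x ≈ 17.7 km, y ≈ 97.8 km

Distance from S−P lag: d = Δt · v_P v_S / (v_P − v_S) = Δt · (5.71·3.29)/(5.71−3.29) ≈ 7.7628·Δt.
So d_Receiver 0 = 305.88, d_Receiver 1 = 151.56, d_Receiver 2 = 135.70 km.
Circle about each station: (x − 150.8)² + (y + 177.6)² = 305.88²; (x + 118.3)² + (y − 30.9)² = 151.56²; (x − 148.2)² + (y − 60.6)² = 135.70².
Subtracting pairs of circle equations eliminates x²+y² and gives linear equations (the radical axes):
-538.2 x + 417.0 y = 31259.44
-5.2 x + 476.4 y = 46501.28
Solving the 2×2 system: x ≈ 17.7, y ≈ 97.8 km.
Check against Receiver 0 (with the unrounded x, y): √((x − 150.8)²+(y + 177.6)²) = 305.88 ≈ 305.88 km. ✓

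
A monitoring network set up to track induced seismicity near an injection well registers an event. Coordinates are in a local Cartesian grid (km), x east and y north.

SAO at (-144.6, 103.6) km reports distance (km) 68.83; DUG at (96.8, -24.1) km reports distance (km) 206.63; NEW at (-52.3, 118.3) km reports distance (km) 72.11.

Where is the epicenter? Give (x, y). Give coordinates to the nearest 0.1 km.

Circle about each station: (x + 144.6)² + (y − 103.6)² = 68.83²; (x − 96.8)² + (y + 24.1)² = 206.63²; (x + 52.3)² + (y − 118.3)² = 72.11².
Subtracting pairs of circle equations eliminates x²+y² and gives linear equations (the radical axes):
482.8 x − 255.4 y = -59649.46
184.6 x + 29.4 y = -15374.22
Solving the 2×2 system: x ≈ -92.6, y ≈ 58.5 km.

-92.6 km east, 58.5 km north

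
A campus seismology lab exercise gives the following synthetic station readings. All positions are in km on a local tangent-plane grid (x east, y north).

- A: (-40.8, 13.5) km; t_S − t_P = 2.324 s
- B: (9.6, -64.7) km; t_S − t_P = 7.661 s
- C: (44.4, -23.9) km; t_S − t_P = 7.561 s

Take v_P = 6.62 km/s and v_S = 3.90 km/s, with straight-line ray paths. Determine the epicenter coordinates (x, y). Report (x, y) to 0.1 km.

-23.2 km east, 0.2 km north

Distance from S−P lag: d = Δt · v_P v_S / (v_P − v_S) = Δt · (6.62·3.90)/(6.62−3.90) ≈ 9.4919·Δt.
So d_A = 22.06, d_B = 72.72, d_C = 71.77 km.
Circle about each station: (x + 40.8)² + (y − 13.5)² = 22.06²; (x − 9.6)² + (y + 64.7)² = 72.72²; (x − 44.4)² + (y + 23.9)² = 71.77².
Subtracting the A equation from the B and C equations removes the quadratic terms:
100.8 x − 156.4 y = -2370.19
170.4 x − 74.8 y = -3968.61
Solving the 2×2 system: x ≈ -23.2, y ≈ 0.2 km.
Check against A (with the unrounded x, y): √((x + 40.8)²+(y − 13.5)²) = 22.06 ≈ 22.06 km. ✓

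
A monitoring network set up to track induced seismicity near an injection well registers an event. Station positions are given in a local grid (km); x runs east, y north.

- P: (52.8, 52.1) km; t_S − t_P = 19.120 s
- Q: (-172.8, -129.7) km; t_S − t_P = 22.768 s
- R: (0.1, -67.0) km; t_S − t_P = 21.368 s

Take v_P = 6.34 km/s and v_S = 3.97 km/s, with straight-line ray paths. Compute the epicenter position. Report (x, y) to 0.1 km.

Distance from S−P lag: d = Δt · v_P v_S / (v_P − v_S) = Δt · (6.34·3.97)/(6.34−3.97) ≈ 10.6202·Δt.
So d_P = 203.06, d_Q = 241.80, d_R = 226.93 km.
Circle about each station: (x − 52.8)² + (y − 52.1)² = 203.06²; (x + 172.8)² + (y + 129.7)² = 241.80²; (x − 0.1)² + (y + 67.0)² = 226.93².
Subtracting the P equation from the Q and R equations removes the quadratic terms:
-451.2 x − 363.6 y = 23945.80
-105.4 x − 238.2 y = -11277.10
Solving the 2×2 system: x ≈ -141.8, y ≈ 110.1 km.

(-141.8, 110.1)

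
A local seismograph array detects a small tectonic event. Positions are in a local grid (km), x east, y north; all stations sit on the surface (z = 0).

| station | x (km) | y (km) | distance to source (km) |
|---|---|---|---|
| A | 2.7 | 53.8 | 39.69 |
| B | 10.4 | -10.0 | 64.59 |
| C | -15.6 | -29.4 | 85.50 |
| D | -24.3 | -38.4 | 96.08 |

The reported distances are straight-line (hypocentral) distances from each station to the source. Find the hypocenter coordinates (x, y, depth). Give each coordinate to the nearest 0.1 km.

Each station gives a sphere (x−x_i)² + (y−y_i)² + z² = d_i² (stations at z=0).
Subtracting the A sphere from B and C: z² cancels, leaving linear equations in x and y:
15.4 x − 127.6 y = -5290.14
-36.6 x − 166.4 y = -7528.96
Solving: x ≈ 11.118, y ≈ 42.801 km (keep extra digits for the depth step; rounded: 11.1, 42.8).
Then from the A sphere: z² = 39.69² − (x − 2.7)² − (y − 53.8)² with x = 11.118, y = 42.801, so z ≈ 37.195 ≈ 37.2 km.
Check against D (with the unrounded solution): distance 96.08 ≈ 96.08 km. ✓

(11.1, 42.8, 37.2)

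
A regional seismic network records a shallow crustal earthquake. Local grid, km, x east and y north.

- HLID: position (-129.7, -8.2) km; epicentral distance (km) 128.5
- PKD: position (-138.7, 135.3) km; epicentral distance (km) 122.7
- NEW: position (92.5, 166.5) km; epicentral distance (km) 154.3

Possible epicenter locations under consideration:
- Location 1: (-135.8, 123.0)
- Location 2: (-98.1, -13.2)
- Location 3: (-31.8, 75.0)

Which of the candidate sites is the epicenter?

Location 3

For each candidate, compare |candidate − station| to the reported distance:
Location 1: residuals HLID 2.8, PKD 110.1, NEW 78.1 → max 110.1 km
Location 2: residuals HLID 96.5, PKD 31.3, NEW 107.7 → max 107.7 km
Location 3: residuals HLID 0.0, PKD 0.0, NEW 0.0 → max 0.0 km
Only Location 3 has all residuals ≈ 0.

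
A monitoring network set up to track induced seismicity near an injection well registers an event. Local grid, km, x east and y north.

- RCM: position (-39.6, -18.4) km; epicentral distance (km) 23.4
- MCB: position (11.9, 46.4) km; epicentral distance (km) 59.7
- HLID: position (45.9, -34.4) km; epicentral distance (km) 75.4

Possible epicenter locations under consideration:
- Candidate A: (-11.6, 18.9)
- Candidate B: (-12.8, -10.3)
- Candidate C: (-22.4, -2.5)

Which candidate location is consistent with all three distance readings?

Candidate C

For each candidate, compare |candidate − station| to the reported distance:
Candidate A: residuals RCM 23.2, MCB 23.5, HLID 3.0 → max 23.5 km
Candidate B: residuals RCM 4.6, MCB 2.1, HLID 11.9 → max 11.9 km
Candidate C: residuals RCM 0.0, MCB 0.0, HLID 0.0 → max 0.0 km
Only Candidate C has all residuals ≈ 0.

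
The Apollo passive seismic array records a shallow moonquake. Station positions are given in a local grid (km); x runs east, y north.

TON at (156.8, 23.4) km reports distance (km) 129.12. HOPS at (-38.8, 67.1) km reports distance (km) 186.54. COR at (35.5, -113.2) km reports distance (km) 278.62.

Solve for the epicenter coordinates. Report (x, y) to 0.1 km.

Circle about each station: (x − 156.8)² + (y − 23.4)² = 129.12²; (x + 38.8)² + (y − 67.1)² = 186.54²; (x − 35.5)² + (y + 113.2)² = 278.62².
Subtracting the TON equation from the HOPS and COR equations removes the quadratic terms:
-391.2 x + 87.4 y = -37251.15
-242.6 x − 273.2 y = -72016.44
Solving the 2×2 system: x ≈ 128.6, y ≈ 149.4 km.

x ≈ 128.6 km, y ≈ 149.4 km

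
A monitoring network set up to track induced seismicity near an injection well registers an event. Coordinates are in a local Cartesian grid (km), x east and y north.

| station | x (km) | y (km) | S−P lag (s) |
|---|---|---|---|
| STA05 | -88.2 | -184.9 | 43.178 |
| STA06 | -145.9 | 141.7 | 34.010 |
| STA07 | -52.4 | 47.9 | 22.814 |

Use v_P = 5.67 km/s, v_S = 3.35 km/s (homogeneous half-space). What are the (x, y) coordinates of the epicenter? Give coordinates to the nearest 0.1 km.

Distance from S−P lag: d = Δt · v_P v_S / (v_P − v_S) = Δt · (5.67·3.35)/(5.67−3.35) ≈ 8.1873·Δt.
So d_STA05 = 353.51, d_STA06 = 278.45, d_STA07 = 186.78 km.
Circle about each station: (x + 88.2)² + (y + 184.9)² = 353.51²; (x + 145.9)² + (y − 141.7)² = 278.45²; (x + 52.4)² + (y − 47.9)² = 186.78².
Subtracting pairs of circle equations eliminates x²+y² and gives linear equations (the radical axes):
-115.4 x + 653.2 y = 46833.37
71.6 x + 465.6 y = 53155.47
Solving the 2×2 system: x ≈ 128.5, y ≈ 94.4 km.
Check against STA05 (with the unrounded x, y): √((x + 88.2)²+(y + 184.9)²) = 353.52 ≈ 353.51 km. ✓

128.5 km east, 94.4 km north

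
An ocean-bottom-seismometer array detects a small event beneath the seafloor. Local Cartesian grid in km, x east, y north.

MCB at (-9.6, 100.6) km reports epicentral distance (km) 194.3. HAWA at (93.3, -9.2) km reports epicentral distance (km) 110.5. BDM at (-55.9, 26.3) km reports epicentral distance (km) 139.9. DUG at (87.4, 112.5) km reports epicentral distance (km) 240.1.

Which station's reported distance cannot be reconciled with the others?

DUG

Solve using three stations at a time. Using MCB, HAWA, BDM (subtract circle equations pairwise → linear system) gives (x, y) ≈ (19.6, -91.5).
Distances from that point to each station vs reported:
  MCB: calculated 194.3 vs reported 194.3 → residual 0.0 km
  HAWA: calculated 110.5 vs reported 110.5 → residual 0.0 km
  BDM: calculated 139.9 vs reported 139.9 → residual 0.0 km
  DUG: calculated 215.0 vs reported 240.1 → residual 25.1 km
MCB, HAWA, BDM are mutually consistent (residuals ≈ 0); DUG is off by 25.1 km.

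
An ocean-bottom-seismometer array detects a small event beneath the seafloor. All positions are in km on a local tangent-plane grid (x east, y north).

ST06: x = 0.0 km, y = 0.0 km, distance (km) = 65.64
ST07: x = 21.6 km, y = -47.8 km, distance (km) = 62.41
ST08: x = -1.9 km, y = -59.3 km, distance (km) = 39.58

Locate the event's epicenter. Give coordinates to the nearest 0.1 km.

Circle about each station: x² + y² = 65.64²; (x − 21.6)² + (y + 47.8)² = 62.41²; (x + 1.9)² + (y + 59.3)² = 39.58².
Subtracting the ST06 equation from the ST07 and ST08 equations removes the quadratic terms:
43.2 x − 95.6 y = 3165.00
-3.8 x − 118.6 y = 6262.13
Solving the 2×2 system: x ≈ -40.7, y ≈ -51.5 km.

x ≈ -40.7 km, y ≈ -51.5 km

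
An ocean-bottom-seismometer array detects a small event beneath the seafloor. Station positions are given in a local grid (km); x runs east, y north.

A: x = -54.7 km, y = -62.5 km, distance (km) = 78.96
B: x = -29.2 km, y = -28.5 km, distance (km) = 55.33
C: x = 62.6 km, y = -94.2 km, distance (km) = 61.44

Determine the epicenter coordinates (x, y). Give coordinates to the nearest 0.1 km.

x ≈ 22.8 km, y ≈ -47.4 km

Circle about each station: (x + 54.7)² + (y + 62.5)² = 78.96²; (x + 29.2)² + (y + 28.5)² = 55.33²; (x − 62.6)² + (y + 94.2)² = 61.44².
Subtracting the A equation from the B and C equations removes the quadratic terms:
51.0 x + 68.0 y = -2060.18
234.6 x − 63.4 y = 8353.87
Solving the 2×2 system: x ≈ 22.8, y ≈ -47.4 km.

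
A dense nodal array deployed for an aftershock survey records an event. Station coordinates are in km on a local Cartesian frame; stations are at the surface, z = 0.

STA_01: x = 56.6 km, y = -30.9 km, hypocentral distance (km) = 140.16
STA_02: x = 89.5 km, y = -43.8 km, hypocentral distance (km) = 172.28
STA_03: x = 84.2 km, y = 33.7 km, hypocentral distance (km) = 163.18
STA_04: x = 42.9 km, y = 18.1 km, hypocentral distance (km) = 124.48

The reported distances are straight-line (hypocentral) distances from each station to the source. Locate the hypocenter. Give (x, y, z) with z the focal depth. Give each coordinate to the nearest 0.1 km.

x ≈ -63.1 km, y ≈ 4.4 km, depth ≈ 63.8 km

Each station gives a sphere (x−x_i)² + (y−y_i)² + z² = d_i² (stations at z=0).
Subtracting the STA_01 sphere from STA_02 and STA_03: z² cancels, leaving linear equations in x and y:
65.8 x − 25.8 y = -4265.25
55.2 x + 129.2 y = -2915.93
Solving: x ≈ -63.100, y ≈ 4.390 km (keep extra digits for the depth step; rounded: -63.1, 4.4).
Then from the STA_01 sphere: z² = 140.16² − (x − 56.6)² − (y + 30.9)² with x = -63.100, y = 4.390, so z ≈ 63.807 ≈ 63.8 km.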